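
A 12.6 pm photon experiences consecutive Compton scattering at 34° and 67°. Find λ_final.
14.4931 pm

Apply Compton shift twice:

First scattering at θ₁ = 34°:
Δλ₁ = λ_C(1 - cos(34°))
Δλ₁ = 2.4263 × 0.1710
Δλ₁ = 0.4148 pm

After first scattering:
λ₁ = 12.6 + 0.4148 = 13.0148 pm

Second scattering at θ₂ = 67°:
Δλ₂ = λ_C(1 - cos(67°))
Δλ₂ = 2.4263 × 0.6093
Δλ₂ = 1.4783 pm

Final wavelength:
λ₂ = 13.0148 + 1.4783 = 14.4931 pm

Total shift: Δλ_total = 0.4148 + 1.4783 = 1.8931 pm

(Intermediate values are shown rounded; full precision is carried through to the final answer.)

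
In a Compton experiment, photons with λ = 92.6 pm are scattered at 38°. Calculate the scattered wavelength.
93.1144 pm

Using the Compton scattering formula:
λ' = λ + Δλ = λ + λ_C(1 - cos θ)

Given:
- Initial wavelength λ = 92.6 pm
- Scattering angle θ = 38°
- Compton wavelength λ_C ≈ 2.4263 pm

Calculate the shift:
Δλ = 2.4263 × (1 - cos(38°))
Δλ = 2.4263 × 0.2120
Δλ = 0.5144 pm

Final wavelength:
λ' = 92.6 + 0.5144 = 93.1144 pm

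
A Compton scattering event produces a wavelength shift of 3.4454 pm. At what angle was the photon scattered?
114.84°

From the Compton formula Δλ = λ_C(1 - cos θ), we can solve for θ:

cos θ = 1 - Δλ/λ_C

Given:
- Δλ = 3.4454 pm
- λ_C = h/(m_e·c) ≈ 2.42631024 pm

cos θ = 1 - 3.4454/2.42631024
cos θ = 1 - 1.420016
cos θ = -0.420016

θ = arccos(-0.420016)
θ = 114.84°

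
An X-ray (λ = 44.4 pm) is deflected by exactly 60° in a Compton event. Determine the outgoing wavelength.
45.6132 pm

Using the Compton formula: λ' = λ + λ_C(1 − cos θ)

For θ = 60°, cos θ = 1/2 (exact) = 0.5000, so:
1 − cos 60° = 1 − (1/2) = 0.5000

Δλ = λ_C × 0.5000 = 2.4263 × 0.5000 = 1.2132 pm

λ' = 44.4 + 1.2132 = 45.6132 pm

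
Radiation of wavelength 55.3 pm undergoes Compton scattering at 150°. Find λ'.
59.8276 pm

Using the Compton formula: λ' = λ + λ_C(1 − cos θ)

For θ = 150°, cos θ = -√3/2 (exact) ≈ -0.8660, so:
1 − cos 150° = 1 − (-√3/2) ≈ 1.8660

Δλ = λ_C × 1.8660 = 2.4263 × 1.8660 = 4.5276 pm

λ' = 55.3 + 4.5276 = 59.8276 pm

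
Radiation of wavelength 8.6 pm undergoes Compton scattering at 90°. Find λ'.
11.0263 pm

Using the Compton formula: λ' = λ + λ_C(1 − cos θ)

For θ = 90°, cos θ = 0 (exact) = 0.0000, so:
1 − cos 90° = 1 − (0) = 1.0000

Δλ = λ_C × 1.0000 = 2.4263 × 1.0000 = 2.4263 pm

λ' = 8.6 + 2.4263 = 11.0263 pm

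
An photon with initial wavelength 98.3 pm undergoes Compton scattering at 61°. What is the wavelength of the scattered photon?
99.5500 pm

Using the Compton scattering formula:
λ' = λ + Δλ = λ + λ_C(1 - cos θ)

Given:
- Initial wavelength λ = 98.3 pm
- Scattering angle θ = 61°
- Compton wavelength λ_C ≈ 2.4263 pm

Calculate the shift:
Δλ = 2.4263 × (1 - cos(61°))
Δλ = 2.4263 × 0.5152
Δλ = 1.2500 pm

Final wavelength:
λ' = 98.3 + 1.2500 = 99.5500 pm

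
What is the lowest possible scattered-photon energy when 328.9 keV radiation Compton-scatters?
143.7951 keV (at θ = 180°)

The scattered photon has minimum energy when its wavelength is maximum, i.e., when the Compton shift Δλ = λ_C(1 − cos θ) is maximum. This occurs at θ = 180° (backscattering), giving Δλ_max = 2λ_C = 4.8526 pm.

Initial wavelength: λ₀ = hc/E₀ = 3.7697 pm
Maximum final wavelength: λ'_max = λ₀ + 2λ_C = 3.7697 + 4.8526 = 8.6223 pm
Minimum final energy: E'_min = hc/λ'_max = 143.7951 keV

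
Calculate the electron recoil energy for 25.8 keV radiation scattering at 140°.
2.1122 keV

By energy conservation: K_e = E_initial - E_final

First find the scattered photon energy:
Initial wavelength: λ = hc/E = 48.0559 pm
Compton shift: Δλ = λ_C(1 - cos(140°)) = 4.2850 pm
Final wavelength: λ' = 48.0559 + 4.2850 = 52.3409 pm
Final photon energy: E' = hc/λ' = 23.6878 keV

Electron kinetic energy:
K_e = E - E' = 25.8000 - 23.6878 = 2.1122 keV

(Intermediate values are shown rounded; full precision is carried through to the final answer.)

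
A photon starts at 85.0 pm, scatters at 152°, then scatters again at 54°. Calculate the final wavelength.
90.5688 pm

Apply Compton shift twice:

First scattering at θ₁ = 152°:
Δλ₁ = λ_C(1 - cos(152°))
Δλ₁ = 2.4263 × 1.8829
Δλ₁ = 4.5686 pm

After first scattering:
λ₁ = 85.0 + 4.5686 = 89.5686 pm

Second scattering at θ₂ = 54°:
Δλ₂ = λ_C(1 - cos(54°))
Δλ₂ = 2.4263 × 0.4122
Δλ₂ = 1.0002 pm

Final wavelength:
λ₂ = 89.5686 + 1.0002 = 90.5688 pm

Total shift: Δλ_total = 4.5686 + 1.0002 = 5.5688 pm

(Intermediate values are shown rounded; full precision is carried through to the final answer.)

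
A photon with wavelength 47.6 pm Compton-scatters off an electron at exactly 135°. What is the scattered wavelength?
51.7420 pm

Using the Compton formula: λ' = λ + λ_C(1 − cos θ)

For θ = 135°, cos θ = -√2/2 (exact) ≈ -0.7071, so:
1 − cos 135° = 1 − (-√2/2) ≈ 1.7071

Δλ = λ_C × 1.7071 = 2.4263 × 1.7071 = 4.1420 pm

λ' = 47.6 + 4.1420 = 51.7420 pm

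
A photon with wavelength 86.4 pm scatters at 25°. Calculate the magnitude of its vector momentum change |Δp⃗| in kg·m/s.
3.3155e-24 kg·m/s

Photon momentum magnitude is p = h/λ.

Initial momentum:
p₀ = h/λ = 6.6261e-34/8.6400e-11 = 7.6691e-24 kg·m/s

After scattering:
λ' = λ + Δλ = 86.4 + 0.2273 = 86.6273 pm
p' = h/λ' = 6.6261e-34/8.6627e-11 = 7.6489e-24 kg·m/s

Momentum is a vector; the scattered photon's direction makes angle θ = 25° with the incident direction. The magnitude of the vector change Δp⃗ = p⃗₀ − p⃗' is found from the law of cosines:
|Δp⃗|² = p₀² + p'² − 2p₀p'cos θ
|Δp⃗|² = (7.6691e-24)² + (7.6489e-24)² − 2·7.6691e-24·7.6489e-24·cos(25°)
|Δp⃗| = 3.3155e-24 kg·m/s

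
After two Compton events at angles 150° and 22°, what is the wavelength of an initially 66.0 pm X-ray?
70.7042 pm

Apply Compton shift twice:

First scattering at θ₁ = 150°:
Δλ₁ = λ_C(1 - cos(150°))
Δλ₁ = 2.4263 × 1.8660
Δλ₁ = 4.5276 pm

After first scattering:
λ₁ = 66.0 + 4.5276 = 70.5276 pm

Second scattering at θ₂ = 22°:
Δλ₂ = λ_C(1 - cos(22°))
Δλ₂ = 2.4263 × 0.0728
Δλ₂ = 0.1767 pm

Final wavelength:
λ₂ = 70.5276 + 0.1767 = 70.7042 pm

Total shift: Δλ_total = 4.5276 + 0.1767 = 4.7042 pm

(Intermediate values are shown rounded; full precision is carried through to the final answer.)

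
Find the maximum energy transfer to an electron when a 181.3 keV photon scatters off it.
75.2512 keV

Maximum energy transfer occurs at θ = 180° (backscattering).

Initial photon: E₀ = 181.3 keV → λ₀ = 6.8386 pm

Maximum Compton shift (at 180°):
Δλ_max = 2λ_C = 2 × 2.4263 = 4.8526 pm

Final wavelength:
λ' = 6.8386 + 4.8526 = 11.6912 pm

Minimum photon energy (maximum energy to electron):
E'_min = hc/λ' = 106.0488 keV

Maximum electron kinetic energy:
K_max = E₀ - E'_min = 181.3000 - 106.0488 = 75.2512 keV

(Intermediate values are shown rounded; full precision is carried through to the final answer.)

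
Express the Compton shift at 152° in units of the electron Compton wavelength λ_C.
1.8829 λ_C

The Compton shift formula is:
Δλ = λ_C(1 - cos θ)

Dividing both sides by λ_C:
Δλ/λ_C = 1 - cos θ

For θ = 152°:
Δλ/λ_C = 1 - cos(152°)
Δλ/λ_C = 1 - -0.8829
Δλ/λ_C = 1.8829

This means the shift is 1.8829 × λ_C = 4.5686 pm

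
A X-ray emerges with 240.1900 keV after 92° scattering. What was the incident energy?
467.7000 keV

Convert final energy to wavelength (hc ≈ 1239.842 keV·pm):
λ' = hc/E' = 1239.842 / 240.1900 = 5.1619 pm

Calculate the Compton shift:
Δλ = λ_C(1 - cos(92°))
Δλ = 2.4263 × (1 - cos(92°))
Δλ = 2.5110 pm

Initial wavelength:
λ = λ' - Δλ = 5.1619 - 2.5110 = 2.6509 pm

Initial energy:
E = hc/λ = 1239.842 / 2.6509 = 467.7000 keV

(Intermediate values are shown rounded; full precision is carried through to the final answer.)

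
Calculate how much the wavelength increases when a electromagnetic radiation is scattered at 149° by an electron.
4.5061 pm

Using the Compton scattering formula:
Δλ = λ_C(1 - cos θ)

where λ_C = h/(m_e·c) ≈ 2.4263 pm is the Compton wavelength of an electron.

For θ = 149°:
cos(149°) = -0.8572
1 - cos(149°) = 1.8572

Δλ = 2.4263 × 1.8572
Δλ = 4.5061 pm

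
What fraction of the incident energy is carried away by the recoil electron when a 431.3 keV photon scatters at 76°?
0.3902 (or 39.02%)

Calculate initial and final photon energies:

Initial: E₀ = 431.3 keV → λ₀ = 2.8747 pm
Compton shift: Δλ = 1.8393 pm
Final wavelength: λ' = 4.7140 pm
Final energy: E' = 263.0130 keV

Fractional energy loss:
(E₀ - E')/E₀ = (431.3000 - 263.0130)/431.3000
= 168.2870/431.3000
= 0.3902
= 39.02%

(Intermediate values are shown rounded; full precision is carried through to the final answer.)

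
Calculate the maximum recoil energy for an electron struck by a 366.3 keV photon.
215.7861 keV

Maximum energy transfer occurs at θ = 180° (backscattering).

Initial photon: E₀ = 366.3 keV → λ₀ = 3.3848 pm

Maximum Compton shift (at 180°):
Δλ_max = 2λ_C = 2 × 2.4263 = 4.8526 pm

Final wavelength:
λ' = 3.3848 + 4.8526 = 8.2374 pm

Minimum photon energy (maximum energy to electron):
E'_min = hc/λ' = 150.5139 keV

Maximum electron kinetic energy:
K_max = E₀ - E'_min = 366.3000 - 150.5139 = 215.7861 keV

(Intermediate values are shown rounded; full precision is carried through to the final answer.)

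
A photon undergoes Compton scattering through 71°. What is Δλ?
1.6364 pm

Using the Compton scattering formula:
Δλ = λ_C(1 - cos θ)

where λ_C = h/(m_e·c) ≈ 2.4263 pm is the Compton wavelength of an electron.

For θ = 71°:
cos(71°) = 0.3256
1 - cos(71°) = 0.6744

Δλ = 2.4263 × 0.6744
Δλ = 1.6364 pm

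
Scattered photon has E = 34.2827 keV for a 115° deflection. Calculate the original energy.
37.9000 keV

Convert final energy to wavelength (hc ≈ 1239.842 keV·pm):
λ' = hc/E' = 1239.842 / 34.2827 = 36.1652 pm

Calculate the Compton shift:
Δλ = λ_C(1 - cos(115°))
Δλ = 2.4263 × (1 - cos(115°))
Δλ = 3.4517 pm

Initial wavelength:
λ = λ' - Δλ = 36.1652 - 3.4517 = 32.7135 pm

Initial energy:
E = hc/λ = 1239.842 / 32.7135 = 37.9000 keV

(Intermediate values are shown rounded; full precision is carried through to the final answer.)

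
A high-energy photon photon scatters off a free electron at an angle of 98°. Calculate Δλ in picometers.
2.7640 pm

Using the Compton scattering formula:
Δλ = λ_C(1 - cos θ)

where λ_C = h/(m_e·c) ≈ 2.4263 pm is the Compton wavelength of an electron.

For θ = 98°:
cos(98°) = -0.1392
1 - cos(98°) = 1.1392

Δλ = 2.4263 × 1.1392
Δλ = 2.7640 pm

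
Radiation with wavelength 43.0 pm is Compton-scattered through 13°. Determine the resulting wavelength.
43.0622 pm

Using the Compton scattering formula:
λ' = λ + Δλ = λ + λ_C(1 - cos θ)

Given:
- Initial wavelength λ = 43.0 pm
- Scattering angle θ = 13°
- Compton wavelength λ_C ≈ 2.4263 pm

Calculate the shift:
Δλ = 2.4263 × (1 - cos(13°))
Δλ = 2.4263 × 0.0256
Δλ = 0.0622 pm

Final wavelength:
λ' = 43.0 + 0.0622 = 43.0622 pm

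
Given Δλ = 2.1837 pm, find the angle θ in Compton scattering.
84.26°

From the Compton formula Δλ = λ_C(1 - cos θ), we can solve for θ:

cos θ = 1 - Δλ/λ_C

Given:
- Δλ = 2.1837 pm
- λ_C = h/(m_e·c) ≈ 2.42631024 pm

cos θ = 1 - 2.1837/2.42631024
cos θ = 1 - 0.900009
cos θ = 0.099991

θ = arccos(0.099991)
θ = 84.26°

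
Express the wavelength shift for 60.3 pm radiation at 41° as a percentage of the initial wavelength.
0.9870%

Calculate the Compton shift:
Δλ = λ_C(1 - cos(41°))
Δλ = 2.4263 × (1 - cos(41°))
Δλ = 2.4263 × 0.2453
Δλ = 0.5952 pm

Percentage change:
(Δλ/λ₀) × 100 = (0.5952/60.3) × 100
= 0.9870%

(Intermediate values are shown rounded; full precision is carried through to the final answer.)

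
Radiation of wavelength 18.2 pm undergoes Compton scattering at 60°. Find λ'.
19.4132 pm

Using the Compton formula: λ' = λ + λ_C(1 − cos θ)

For θ = 60°, cos θ = 1/2 (exact) = 0.5000, so:
1 − cos 60° = 1 − (1/2) = 0.5000

Δλ = λ_C × 0.5000 = 2.4263 × 0.5000 = 1.2132 pm

λ' = 18.2 + 1.2132 = 19.4132 pm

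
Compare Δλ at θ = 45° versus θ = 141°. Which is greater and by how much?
141° produces the larger shift by a factor of 6.068

Calculate both shifts using Δλ = λ_C(1 - cos θ):

For θ₁ = 45°:
Δλ₁ = 2.4263 × (1 - cos(45°))
Δλ₁ = 2.4263 × 0.2929
Δλ₁ = 0.7106 pm

For θ₂ = 141°:
Δλ₂ = 2.4263 × (1 - cos(141°))
Δλ₂ = 2.4263 × 1.7771
Δλ₂ = 4.3119 pm

The 141° angle produces the larger shift.
Ratio: 4.3119/0.7106 = 6.068

(Intermediate values are shown rounded; full precision is carried through to the final answer.)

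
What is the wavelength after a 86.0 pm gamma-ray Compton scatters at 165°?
90.7699 pm

Using the Compton scattering formula:
λ' = λ + Δλ = λ + λ_C(1 - cos θ)

Given:
- Initial wavelength λ = 86.0 pm
- Scattering angle θ = 165°
- Compton wavelength λ_C ≈ 2.4263 pm

Calculate the shift:
Δλ = 2.4263 × (1 - cos(165°))
Δλ = 2.4263 × 1.9659
Δλ = 4.7699 pm

Final wavelength:
λ' = 86.0 + 4.7699 = 90.7699 pm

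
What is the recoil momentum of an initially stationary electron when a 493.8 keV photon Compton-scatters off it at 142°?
3.4531e-22 kg·m/s

The electron is initially at rest, so by conservation of momentum:
p⃗_e = p⃗₀ − p⃗'  (incident photon momentum minus scattered photon momentum)

Photon momentum magnitudes (p = h/λ = E/c):
λ₀ = hc/E₀ = 2.5108 pm → p₀ = h/λ₀ = 2.6390e-22 kg·m/s
Δλ = λ_C(1 − cos 142°) = 4.3383 pm
λ' = 6.8491 pm → p' = h/λ' = 9.6744e-23 kg·m/s

The scattered photon makes angle θ = 142° with the incident direction, so by the law of cosines:
|p⃗_e|² = p₀² + p'² − 2p₀p'cos θ
|p⃗_e|² = (2.6390e-22)² + (9.6744e-23)² − 2·2.6390e-22·9.6744e-23·cos(142°)
|p⃗_e| = 3.4531e-22 kg·m/s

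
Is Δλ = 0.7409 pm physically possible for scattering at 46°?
Yes, consistent

Calculate the expected shift for θ = 46°:

Δλ_expected = λ_C(1 - cos(46°))
Δλ_expected = 2.4263 × (1 - cos(46°))
Δλ_expected = 2.4263 × 0.3053
Δλ_expected = 0.7409 pm

Given shift: 0.7409 pm
Expected shift: 0.7409 pm
Difference: 0.0000 pm

The values match. This is consistent with Compton scattering at the stated angle.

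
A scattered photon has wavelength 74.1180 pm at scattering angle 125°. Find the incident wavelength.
70.3000 pm

From λ' = λ + Δλ, we have λ = λ' - Δλ

First calculate the Compton shift:
Δλ = λ_C(1 - cos θ)
Δλ = 2.4263 × (1 - cos(125°))
Δλ = 2.4263 × 1.5736
Δλ = 3.8180 pm

Initial wavelength:
λ = λ' - Δλ
λ = 74.1180 - 3.8180
λ = 70.3000 pm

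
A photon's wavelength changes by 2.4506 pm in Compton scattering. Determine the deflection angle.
90.57°

From the Compton formula Δλ = λ_C(1 - cos θ), we can solve for θ:

cos θ = 1 - Δλ/λ_C

Given:
- Δλ = 2.4506 pm
- λ_C = h/(m_e·c) ≈ 2.42631024 pm

cos θ = 1 - 2.4506/2.42631024
cos θ = 1 - 1.010011
cos θ = -0.010011

θ = arccos(-0.010011)
θ = 90.57°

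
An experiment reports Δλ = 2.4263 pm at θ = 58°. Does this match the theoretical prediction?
No, inconsistent

Calculate the expected shift for θ = 58°:

Δλ_expected = λ_C(1 - cos(58°))
Δλ_expected = 2.4263 × (1 - cos(58°))
Δλ_expected = 2.4263 × 0.4701
Δλ_expected = 1.1406 pm

Given shift: 2.4263 pm
Expected shift: 1.1406 pm
Difference: 1.2857 pm

The values do not match. The given shift corresponds to θ ≈ 90.0°, not 58°.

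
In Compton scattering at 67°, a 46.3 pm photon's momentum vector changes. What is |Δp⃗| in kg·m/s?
1.5558e-23 kg·m/s

Photon momentum magnitude is p = h/λ.

Initial momentum:
p₀ = h/λ = 6.6261e-34/4.6300e-11 = 1.4311e-23 kg·m/s

After scattering:
λ' = λ + Δλ = 46.3 + 1.4783 = 47.7783 pm
p' = h/λ' = 6.6261e-34/4.7778e-11 = 1.3868e-23 kg·m/s

Momentum is a vector; the scattered photon's direction makes angle θ = 67° with the incident direction. The magnitude of the vector change Δp⃗ = p⃗₀ − p⃗' is found from the law of cosines:
|Δp⃗|² = p₀² + p'² − 2p₀p'cos θ
|Δp⃗|² = (1.4311e-23)² + (1.3868e-23)² − 2·1.4311e-23·1.3868e-23·cos(67°)
|Δp⃗| = 1.5558e-23 kg·m/s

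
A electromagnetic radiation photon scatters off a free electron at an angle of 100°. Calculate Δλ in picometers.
2.8476 pm

Using the Compton scattering formula:
Δλ = λ_C(1 - cos θ)

where λ_C = h/(m_e·c) ≈ 2.4263 pm is the Compton wavelength of an electron.

For θ = 100°:
cos(100°) = -0.1736
1 - cos(100°) = 1.1736

Δλ = 2.4263 × 1.1736
Δλ = 2.8476 pm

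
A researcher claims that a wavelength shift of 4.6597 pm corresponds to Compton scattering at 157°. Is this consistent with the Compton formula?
Yes, consistent

Calculate the expected shift for θ = 157°:

Δλ_expected = λ_C(1 - cos(157°))
Δλ_expected = 2.4263 × (1 - cos(157°))
Δλ_expected = 2.4263 × 1.9205
Δλ_expected = 4.6597 pm

Given shift: 4.6597 pm
Expected shift: 4.6597 pm
Difference: 0.0000 pm

The values match. This is consistent with Compton scattering at the stated angle.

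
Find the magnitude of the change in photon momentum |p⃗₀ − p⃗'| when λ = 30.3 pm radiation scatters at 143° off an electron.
3.8875e-23 kg·m/s

Photon momentum magnitude is p = h/λ.

Initial momentum:
p₀ = h/λ = 6.6261e-34/3.0300e-11 = 2.1868e-23 kg·m/s

After scattering:
λ' = λ + Δλ = 30.3 + 4.3640 = 34.6640 pm
p' = h/λ' = 6.6261e-34/3.4664e-11 = 1.9115e-23 kg·m/s

Momentum is a vector; the scattered photon's direction makes angle θ = 143° with the incident direction. The magnitude of the vector change Δp⃗ = p⃗₀ − p⃗' is found from the law of cosines:
|Δp⃗|² = p₀² + p'² − 2p₀p'cos θ
|Δp⃗|² = (2.1868e-23)² + (1.9115e-23)² − 2·2.1868e-23·1.9115e-23·cos(143°)
|Δp⃗| = 3.8875e-23 kg·m/s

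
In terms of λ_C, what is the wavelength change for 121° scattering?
1.5150 λ_C

The Compton shift formula is:
Δλ = λ_C(1 - cos θ)

Dividing both sides by λ_C:
Δλ/λ_C = 1 - cos θ

For θ = 121°:
Δλ/λ_C = 1 - cos(121°)
Δλ/λ_C = 1 - -0.5150
Δλ/λ_C = 1.5150

This means the shift is 1.5150 × λ_C = 3.6760 pm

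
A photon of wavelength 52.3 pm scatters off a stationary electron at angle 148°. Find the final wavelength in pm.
56.7839 pm

Using the Compton scattering formula:
λ' = λ + Δλ = λ + λ_C(1 - cos θ)

Given:
- Initial wavelength λ = 52.3 pm
- Scattering angle θ = 148°
- Compton wavelength λ_C ≈ 2.4263 pm

Calculate the shift:
Δλ = 2.4263 × (1 - cos(148°))
Δλ = 2.4263 × 1.8480
Δλ = 4.4839 pm

Final wavelength:
λ' = 52.3 + 4.4839 = 56.7839 pm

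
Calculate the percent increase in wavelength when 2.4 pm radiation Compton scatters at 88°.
97.5681%

Calculate the Compton shift:
Δλ = λ_C(1 - cos(88°))
Δλ = 2.4263 × (1 - cos(88°))
Δλ = 2.4263 × 0.9651
Δλ = 2.3416 pm

Percentage change:
(Δλ/λ₀) × 100 = (2.3416/2.4) × 100
= 97.5681%

(Intermediate values are shown rounded; full precision is carried through to the final answer.)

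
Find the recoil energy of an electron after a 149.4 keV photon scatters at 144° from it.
51.6827 keV

By energy conservation: K_e = E_initial - E_final

First find the scattered photon energy:
Initial wavelength: λ = hc/E = 8.2988 pm
Compton shift: Δλ = λ_C(1 - cos(144°)) = 4.3892 pm
Final wavelength: λ' = 8.2988 + 4.3892 = 12.6880 pm
Final photon energy: E' = hc/λ' = 97.7173 keV

Electron kinetic energy:
K_e = E - E' = 149.4000 - 97.7173 = 51.6827 keV

(Intermediate values are shown rounded; full precision is carried through to the final answer.)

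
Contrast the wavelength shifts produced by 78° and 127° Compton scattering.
127° produces the larger shift by a factor of 2.022

Calculate both shifts using Δλ = λ_C(1 - cos θ):

For θ₁ = 78°:
Δλ₁ = 2.4263 × (1 - cos(78°))
Δλ₁ = 2.4263 × 0.7921
Δλ₁ = 1.9219 pm

For θ₂ = 127°:
Δλ₂ = 2.4263 × (1 - cos(127°))
Δλ₂ = 2.4263 × 1.6018
Δλ₂ = 3.8865 pm

The 127° angle produces the larger shift.
Ratio: 3.8865/1.9219 = 2.022

(Intermediate values are shown rounded; full precision is carried through to the final answer.)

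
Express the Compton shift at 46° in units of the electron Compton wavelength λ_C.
0.3053 λ_C

The Compton shift formula is:
Δλ = λ_C(1 - cos θ)

Dividing both sides by λ_C:
Δλ/λ_C = 1 - cos θ

For θ = 46°:
Δλ/λ_C = 1 - cos(46°)
Δλ/λ_C = 1 - 0.6947
Δλ/λ_C = 0.3053

This means the shift is 0.3053 × λ_C = 0.7409 pm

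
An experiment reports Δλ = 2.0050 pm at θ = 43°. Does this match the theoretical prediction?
No, inconsistent

Calculate the expected shift for θ = 43°:

Δλ_expected = λ_C(1 - cos(43°))
Δλ_expected = 2.4263 × (1 - cos(43°))
Δλ_expected = 2.4263 × 0.2686
Δλ_expected = 0.6518 pm

Given shift: 2.0050 pm
Expected shift: 0.6518 pm
Difference: 1.3532 pm

The values do not match. The given shift corresponds to θ ≈ 80.0°, not 43°.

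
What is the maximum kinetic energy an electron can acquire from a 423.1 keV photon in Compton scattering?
263.7986 keV

Maximum energy transfer occurs at θ = 180° (backscattering).

Initial photon: E₀ = 423.1 keV → λ₀ = 2.9304 pm

Maximum Compton shift (at 180°):
Δλ_max = 2λ_C = 2 × 2.4263 = 4.8526 pm

Final wavelength:
λ' = 2.9304 + 4.8526 = 7.7830 pm

Minimum photon energy (maximum energy to electron):
E'_min = hc/λ' = 159.3014 keV

Maximum electron kinetic energy:
K_max = E₀ - E'_min = 423.1000 - 159.3014 = 263.7986 keV

(Intermediate values are shown rounded; full precision is carried through to the final answer.)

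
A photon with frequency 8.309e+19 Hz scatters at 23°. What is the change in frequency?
4.216e+18 Hz (decrease)

Convert frequency to wavelength (c = 299792458 m/s):
λ₀ = c/f₀ = 299792458/8.309e+19 = 3.6080450e-12 m = 3.6080 pm

Calculate Compton shift:
Δλ = λ_C(1 - cos(23°)) = 0.1929 pm

Final wavelength:
λ' = λ₀ + Δλ = 3.6080 + 0.1929 = 3.8009 pm

Final frequency:
f' = c/λ' = 299792458/3.8009249e-12 = 7.8873555e+19 Hz

Frequency shift (decrease):
Δf = f₀ - f' = 8.309e+19 - 7.8873555e+19 = 4.216e+18 Hz

(Intermediate values are shown rounded; full precision is carried through to the final answer.)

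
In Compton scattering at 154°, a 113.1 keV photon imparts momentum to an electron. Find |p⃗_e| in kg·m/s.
1.0044e-22 kg·m/s

The electron is initially at rest, so by conservation of momentum:
p⃗_e = p⃗₀ − p⃗'  (incident photon momentum minus scattered photon momentum)

Photon momentum magnitudes (p = h/λ = E/c):
λ₀ = hc/E₀ = 10.9624 pm → p₀ = h/λ₀ = 6.0444e-23 kg·m/s
Δλ = λ_C(1 − cos 154°) = 4.6071 pm
λ' = 15.5694 pm → p' = h/λ' = 4.2558e-23 kg·m/s

The scattered photon makes angle θ = 154° with the incident direction, so by the law of cosines:
|p⃗_e|² = p₀² + p'² − 2p₀p'cos θ
|p⃗_e|² = (6.0444e-23)² + (4.2558e-23)² − 2·6.0444e-23·4.2558e-23·cos(154°)
|p⃗_e| = 1.0044e-22 kg·m/s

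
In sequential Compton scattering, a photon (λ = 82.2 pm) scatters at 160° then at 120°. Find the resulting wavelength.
90.5458 pm

Apply Compton shift twice:

First scattering at θ₁ = 160°:
Δλ₁ = λ_C(1 - cos(160°))
Δλ₁ = 2.4263 × 1.9397
Δλ₁ = 4.7063 pm

After first scattering:
λ₁ = 82.2 + 4.7063 = 86.9063 pm

Second scattering at θ₂ = 120°:
Δλ₂ = λ_C(1 - cos(120°))
Δλ₂ = 2.4263 × 1.5000
Δλ₂ = 3.6395 pm

Final wavelength:
λ₂ = 86.9063 + 3.6395 = 90.5458 pm

Total shift: Δλ_total = 4.7063 + 3.6395 = 8.3458 pm

(Intermediate values are shown rounded; full precision is carried through to the final answer.)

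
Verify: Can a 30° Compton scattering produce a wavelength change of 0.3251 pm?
Yes, consistent

Calculate the expected shift for θ = 30°:

Δλ_expected = λ_C(1 - cos(30°))
Δλ_expected = 2.4263 × (1 - cos(30°))
Δλ_expected = 2.4263 × 0.1340
Δλ_expected = 0.3251 pm

Given shift: 0.3251 pm
Expected shift: 0.3251 pm
Difference: 0.0000 pm

The values match. This is consistent with Compton scattering at the stated angle.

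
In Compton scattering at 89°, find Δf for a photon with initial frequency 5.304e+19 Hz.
1.573e+19 Hz (decrease)

Convert frequency to wavelength (c = 299792458 m/s):
λ₀ = c/f₀ = 299792458/5.304e+19 = 5.6521957e-12 m = 5.6522 pm

Calculate Compton shift:
Δλ = λ_C(1 - cos(89°)) = 2.3840 pm

Final wavelength:
λ' = λ₀ + Δλ = 5.6522 + 2.3840 = 8.0362 pm

Final frequency:
f' = c/λ' = 299792458/8.0361609e-12 = 3.7305432e+19 Hz

Frequency shift (decrease):
Δf = f₀ - f' = 5.304e+19 - 3.7305432e+19 = 1.573e+19 Hz

(Intermediate values are shown rounded; full precision is carried through to the final answer.)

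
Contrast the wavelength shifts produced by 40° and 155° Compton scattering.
155° produces the larger shift by a factor of 8.148

Calculate both shifts using Δλ = λ_C(1 - cos θ):

For θ₁ = 40°:
Δλ₁ = 2.4263 × (1 - cos(40°))
Δλ₁ = 2.4263 × 0.2340
Δλ₁ = 0.5676 pm

For θ₂ = 155°:
Δλ₂ = 2.4263 × (1 - cos(155°))
Δλ₂ = 2.4263 × 1.9063
Δλ₂ = 4.6253 pm

The 155° angle produces the larger shift.
Ratio: 4.6253/0.5676 = 8.148

(Intermediate values are shown rounded; full precision is carried through to the final answer.)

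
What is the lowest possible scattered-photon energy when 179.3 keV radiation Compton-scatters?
105.3613 keV (at θ = 180°)

The scattered photon has minimum energy when its wavelength is maximum, i.e., when the Compton shift Δλ = λ_C(1 − cos θ) is maximum. This occurs at θ = 180° (backscattering), giving Δλ_max = 2λ_C = 4.8526 pm.

Initial wavelength: λ₀ = hc/E₀ = 6.9149 pm
Maximum final wavelength: λ'_max = λ₀ + 2λ_C = 6.9149 + 4.8526 = 11.7675 pm
Minimum final energy: E'_min = hc/λ'_max = 105.3613 keV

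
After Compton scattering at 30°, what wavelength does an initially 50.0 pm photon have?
50.3251 pm

Using the Compton formula: λ' = λ + λ_C(1 − cos θ)

For θ = 30°, cos θ = √3/2 (exact) ≈ 0.8660, so:
1 − cos 30° = 1 − (√3/2) ≈ 0.1340

Δλ = λ_C × 0.1340 = 2.4263 × 0.1340 = 0.3251 pm

λ' = 50.0 + 0.3251 = 50.3251 pm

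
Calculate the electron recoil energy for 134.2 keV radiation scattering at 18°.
1.7031 keV

By energy conservation: K_e = E_initial - E_final

First find the scattered photon energy:
Initial wavelength: λ = hc/E = 9.2388 pm
Compton shift: Δλ = λ_C(1 - cos(18°)) = 0.1188 pm
Final wavelength: λ' = 9.2388 + 0.1188 = 9.3575 pm
Final photon energy: E' = hc/λ' = 132.4969 keV

Electron kinetic energy:
K_e = E - E' = 134.2000 - 132.4969 = 1.7031 keV

(Intermediate values are shown rounded; full precision is carried through to the final answer.)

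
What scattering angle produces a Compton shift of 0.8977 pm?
50.95°

From the Compton formula Δλ = λ_C(1 - cos θ), we can solve for θ:

cos θ = 1 - Δλ/λ_C

Given:
- Δλ = 0.8977 pm
- λ_C = h/(m_e·c) ≈ 2.42631024 pm

cos θ = 1 - 0.8977/2.42631024
cos θ = 1 - 0.369986
cos θ = 0.630014

θ = arccos(0.630014)
θ = 50.95°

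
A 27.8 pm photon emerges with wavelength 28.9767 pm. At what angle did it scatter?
59.00°

First find the wavelength shift:
Δλ = λ' - λ = 28.9767 - 27.8 = 1.1767 pm

Using Δλ = λ_C(1 - cos θ), with λ_C = h/(m_e·c) ≈ 2.42631024 pm:
cos θ = 1 - Δλ/λ_C
cos θ = 1 - 1.1767/2.42631024
cos θ = 0.515025

θ = arccos(0.515025)
θ = 59.00°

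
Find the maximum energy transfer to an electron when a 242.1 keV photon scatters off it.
117.7903 keV

Maximum energy transfer occurs at θ = 180° (backscattering).

Initial photon: E₀ = 242.1 keV → λ₀ = 5.1212 pm

Maximum Compton shift (at 180°):
Δλ_max = 2λ_C = 2 × 2.4263 = 4.8526 pm

Final wavelength:
λ' = 5.1212 + 4.8526 = 9.9738 pm

Minimum photon energy (maximum energy to electron):
E'_min = hc/λ' = 124.3097 keV

Maximum electron kinetic energy:
K_max = E₀ - E'_min = 242.1000 - 124.3097 = 117.7903 keV

(Intermediate values are shown rounded; full precision is carried through to the final answer.)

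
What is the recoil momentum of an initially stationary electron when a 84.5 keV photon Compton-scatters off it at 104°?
6.5281e-23 kg·m/s

The electron is initially at rest, so by conservation of momentum:
p⃗_e = p⃗₀ − p⃗'  (incident photon momentum minus scattered photon momentum)

Photon momentum magnitudes (p = h/λ = E/c):
λ₀ = hc/E₀ = 14.6727 pm → p₀ = h/λ₀ = 4.5159e-23 kg·m/s
Δλ = λ_C(1 − cos 104°) = 3.0133 pm
λ' = 17.6860 pm → p' = h/λ' = 3.7465e-23 kg·m/s

The scattered photon makes angle θ = 104° with the incident direction, so by the law of cosines:
|p⃗_e|² = p₀² + p'² − 2p₀p'cos θ
|p⃗_e|² = (4.5159e-23)² + (3.7465e-23)² − 2·4.5159e-23·3.7465e-23·cos(104°)
|p⃗_e| = 6.5281e-23 kg·m/s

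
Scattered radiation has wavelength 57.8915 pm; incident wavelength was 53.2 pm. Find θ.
159.00°

First find the wavelength shift:
Δλ = λ' - λ = 57.8915 - 53.2 = 4.6915 pm

Using Δλ = λ_C(1 - cos θ), with λ_C = h/(m_e·c) ≈ 2.42631024 pm:
cos θ = 1 - Δλ/λ_C
cos θ = 1 - 4.6915/2.42631024
cos θ = -0.933594

θ = arccos(-0.933594)
θ = 159.00°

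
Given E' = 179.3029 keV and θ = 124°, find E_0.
395.9000 keV

Convert final energy to wavelength (hc ≈ 1239.842 keV·pm):
λ' = hc/E' = 1239.842 / 179.3029 = 6.9148 pm

Calculate the Compton shift:
Δλ = λ_C(1 - cos(124°))
Δλ = 2.4263 × (1 - cos(124°))
Δλ = 3.7831 pm

Initial wavelength:
λ = λ' - Δλ = 6.9148 - 3.7831 = 3.1317 pm

Initial energy:
E = hc/λ = 1239.842 / 3.1317 = 395.9000 keV

(Intermediate values are shown rounded; full precision is carried through to the final answer.)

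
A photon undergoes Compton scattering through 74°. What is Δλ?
1.7575 pm

Using the Compton scattering formula:
Δλ = λ_C(1 - cos θ)

where λ_C = h/(m_e·c) ≈ 2.4263 pm is the Compton wavelength of an electron.

For θ = 74°:
cos(74°) = 0.2756
1 - cos(74°) = 0.7244

Δλ = 2.4263 × 0.7244
Δλ = 1.7575 pm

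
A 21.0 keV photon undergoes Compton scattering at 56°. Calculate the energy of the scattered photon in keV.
20.6263 keV

First convert energy to wavelength:
λ = hc/E, with hc ≈ 1239.842 keV·pm (i.e. 1239.842 eV·nm)

For E = 21.0 keV = 21000 eV:
λ = 1239.842 keV·pm / 21.0 keV
λ = 59.0401 pm

Calculate the Compton shift:
Δλ = λ_C(1 - cos(56°)) = 2.4263 × 0.4408
Δλ = 1.0695 pm

Final wavelength:
λ' = 59.0401 + 1.0695 = 60.1096 pm

Final energy:
E' = hc/λ' = 1239.842 / 60.1096 = 20.6263 keV

(Intermediate values are shown rounded; full precision is carried through to the final answer.)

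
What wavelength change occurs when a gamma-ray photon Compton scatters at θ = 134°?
4.1118 pm

Using the Compton scattering formula:
Δλ = λ_C(1 - cos θ)

where λ_C = h/(m_e·c) ≈ 2.4263 pm is the Compton wavelength of an electron.

For θ = 134°:
cos(134°) = -0.6947
1 - cos(134°) = 1.6947

Δλ = 2.4263 × 1.6947
Δλ = 4.1118 pm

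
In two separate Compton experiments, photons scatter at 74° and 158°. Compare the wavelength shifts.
158° produces the larger shift by a factor of 2.661

Calculate both shifts using Δλ = λ_C(1 - cos θ):

For θ₁ = 74°:
Δλ₁ = 2.4263 × (1 - cos(74°))
Δλ₁ = 2.4263 × 0.7244
Δλ₁ = 1.7575 pm

For θ₂ = 158°:
Δλ₂ = 2.4263 × (1 - cos(158°))
Δλ₂ = 2.4263 × 1.9272
Δλ₂ = 4.6759 pm

The 158° angle produces the larger shift.
Ratio: 4.6759/1.7575 = 2.661

(Intermediate values are shown rounded; full precision is carried through to the final answer.)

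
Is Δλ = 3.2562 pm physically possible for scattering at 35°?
No, inconsistent

Calculate the expected shift for θ = 35°:

Δλ_expected = λ_C(1 - cos(35°))
Δλ_expected = 2.4263 × (1 - cos(35°))
Δλ_expected = 2.4263 × 0.1808
Δλ_expected = 0.4388 pm

Given shift: 3.2562 pm
Expected shift: 0.4388 pm
Difference: 2.8174 pm

The values do not match. The given shift corresponds to θ ≈ 110.0°, not 35°.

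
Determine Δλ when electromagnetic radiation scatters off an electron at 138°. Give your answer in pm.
4.2294 pm

Using the Compton scattering formula:
Δλ = λ_C(1 - cos θ)

where λ_C = h/(m_e·c) ≈ 2.4263 pm is the Compton wavelength of an electron.

For θ = 138°:
cos(138°) = -0.7431
1 - cos(138°) = 1.7431

Δλ = 2.4263 × 1.7431
Δλ = 4.2294 pm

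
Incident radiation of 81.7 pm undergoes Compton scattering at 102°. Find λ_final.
84.6308 pm

Using the Compton scattering formula:
λ' = λ + Δλ = λ + λ_C(1 - cos θ)

Given:
- Initial wavelength λ = 81.7 pm
- Scattering angle θ = 102°
- Compton wavelength λ_C ≈ 2.4263 pm

Calculate the shift:
Δλ = 2.4263 × (1 - cos(102°))
Δλ = 2.4263 × 1.2079
Δλ = 2.9308 pm

Final wavelength:
λ' = 81.7 + 2.9308 = 84.6308 pm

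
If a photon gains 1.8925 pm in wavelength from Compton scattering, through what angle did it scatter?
77.29°

From the Compton formula Δλ = λ_C(1 - cos θ), we can solve for θ:

cos θ = 1 - Δλ/λ_C

Given:
- Δλ = 1.8925 pm
- λ_C = h/(m_e·c) ≈ 2.42631024 pm

cos θ = 1 - 1.8925/2.42631024
cos θ = 1 - 0.779991
cos θ = 0.220009

θ = arccos(0.220009)
θ = 77.29°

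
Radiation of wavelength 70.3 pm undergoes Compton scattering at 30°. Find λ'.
70.6251 pm

Using the Compton formula: λ' = λ + λ_C(1 − cos θ)

For θ = 30°, cos θ = √3/2 (exact) ≈ 0.8660, so:
1 − cos 30° = 1 − (√3/2) ≈ 0.1340

Δλ = λ_C × 0.1340 = 2.4263 × 0.1340 = 0.3251 pm

λ' = 70.3 + 0.3251 = 70.6251 pm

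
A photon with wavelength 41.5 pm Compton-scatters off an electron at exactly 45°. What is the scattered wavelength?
42.2106 pm

Using the Compton formula: λ' = λ + λ_C(1 − cos θ)

For θ = 45°, cos θ = √2/2 (exact) ≈ 0.7071, so:
1 − cos 45° = 1 − (√2/2) ≈ 0.2929

Δλ = λ_C × 0.2929 = 2.4263 × 0.2929 = 0.7106 pm

λ' = 41.5 + 0.7106 = 42.2106 pm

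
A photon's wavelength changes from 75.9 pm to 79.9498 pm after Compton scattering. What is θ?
132.00°

First find the wavelength shift:
Δλ = λ' - λ = 79.9498 - 75.9 = 4.0498 pm

Using Δλ = λ_C(1 - cos θ), with λ_C = h/(m_e·c) ≈ 2.42631024 pm:
cos θ = 1 - Δλ/λ_C
cos θ = 1 - 4.0498/2.42631024
cos θ = -0.669119

θ = arccos(-0.669119)
θ = 132.00°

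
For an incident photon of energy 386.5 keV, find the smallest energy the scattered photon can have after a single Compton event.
153.8172 keV (at θ = 180°)

The scattered photon has minimum energy when its wavelength is maximum, i.e., when the Compton shift Δλ = λ_C(1 − cos θ) is maximum. This occurs at θ = 180° (backscattering), giving Δλ_max = 2λ_C = 4.8526 pm.

Initial wavelength: λ₀ = hc/E₀ = 3.2079 pm
Maximum final wavelength: λ'_max = λ₀ + 2λ_C = 3.2079 + 4.8526 = 8.0605 pm
Minimum final energy: E'_min = hc/λ'_max = 153.8172 keV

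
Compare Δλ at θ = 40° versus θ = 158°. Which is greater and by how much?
158° produces the larger shift by a factor of 8.237

Calculate both shifts using Δλ = λ_C(1 - cos θ):

For θ₁ = 40°:
Δλ₁ = 2.4263 × (1 - cos(40°))
Δλ₁ = 2.4263 × 0.2340
Δλ₁ = 0.5676 pm

For θ₂ = 158°:
Δλ₂ = 2.4263 × (1 - cos(158°))
Δλ₂ = 2.4263 × 1.9272
Δλ₂ = 4.6759 pm

The 158° angle produces the larger shift.
Ratio: 4.6759/0.5676 = 8.237

(Intermediate values are shown rounded; full precision is carried through to the final answer.)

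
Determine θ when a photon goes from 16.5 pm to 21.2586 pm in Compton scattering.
164.00°

First find the wavelength shift:
Δλ = λ' - λ = 21.2586 - 16.5 = 4.7586 pm

Using Δλ = λ_C(1 - cos θ), with λ_C = h/(m_e·c) ≈ 2.42631024 pm:
cos θ = 1 - Δλ/λ_C
cos θ = 1 - 4.7586/2.42631024
cos θ = -0.961250

θ = arccos(-0.961250)
θ = 164.00°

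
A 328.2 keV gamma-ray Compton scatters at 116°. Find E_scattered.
170.5977 keV

First convert energy to wavelength:
λ = hc/E, with hc ≈ 1239.842 keV·pm (i.e. 1239.842 eV·nm)

For E = 328.2 keV = 328200 eV:
λ = 1239.842 keV·pm / 328.2 keV
λ = 3.7777 pm

Calculate the Compton shift:
Δλ = λ_C(1 - cos(116°)) = 2.4263 × 1.4384
Δλ = 3.4899 pm

Final wavelength:
λ' = 3.7777 + 3.4899 = 7.2676 pm

Final energy:
E' = hc/λ' = 1239.842 / 7.2676 = 170.5977 keV

(Intermediate values are shown rounded; full precision is carried through to the final answer.)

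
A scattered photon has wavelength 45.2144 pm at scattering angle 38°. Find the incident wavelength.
44.7000 pm

From λ' = λ + Δλ, we have λ = λ' - Δλ

First calculate the Compton shift:
Δλ = λ_C(1 - cos θ)
Δλ = 2.4263 × (1 - cos(38°))
Δλ = 2.4263 × 0.2120
Δλ = 0.5144 pm

Initial wavelength:
λ = λ' - Δλ
λ = 45.2144 - 0.5144
λ = 44.7000 pm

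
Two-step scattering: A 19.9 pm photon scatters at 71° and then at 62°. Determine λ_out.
22.8236 pm

Apply Compton shift twice:

First scattering at θ₁ = 71°:
Δλ₁ = λ_C(1 - cos(71°))
Δλ₁ = 2.4263 × 0.6744
Δλ₁ = 1.6364 pm

After first scattering:
λ₁ = 19.9 + 1.6364 = 21.5364 pm

Second scattering at θ₂ = 62°:
Δλ₂ = λ_C(1 - cos(62°))
Δλ₂ = 2.4263 × 0.5305
Δλ₂ = 1.2872 pm

Final wavelength:
λ₂ = 21.5364 + 1.2872 = 22.8236 pm

Total shift: Δλ_total = 1.6364 + 1.2872 = 2.9236 pm

(Intermediate values are shown rounded; full precision is carried through to the final answer.)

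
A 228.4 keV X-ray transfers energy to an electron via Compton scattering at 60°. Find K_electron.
41.7200 keV

By energy conservation: K_e = E_initial - E_final

First find the scattered photon energy:
Initial wavelength: λ = hc/E = 5.4284 pm
Compton shift: Δλ = λ_C(1 - cos(60°)) = 1.2132 pm
Final wavelength: λ' = 5.4284 + 1.2132 = 6.6415 pm
Final photon energy: E' = hc/λ' = 186.6800 keV

Electron kinetic energy:
K_e = E - E' = 228.4000 - 186.6800 = 41.7200 keV

(Intermediate values are shown rounded; full precision is carried through to the final answer.)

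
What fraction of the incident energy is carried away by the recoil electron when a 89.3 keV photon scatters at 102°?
0.1743 (or 17.43%)

Calculate initial and final photon energies:

Initial: E₀ = 89.3 keV → λ₀ = 13.8840 pm
Compton shift: Δλ = 2.9308 pm
Final wavelength: λ' = 16.8148 pm
Final energy: E' = 73.7353 keV

Fractional energy loss:
(E₀ - E')/E₀ = (89.3000 - 73.7353)/89.3000
= 15.5647/89.3000
= 0.1743
= 17.43%

(Intermediate values are shown rounded; full precision is carried through to the final answer.)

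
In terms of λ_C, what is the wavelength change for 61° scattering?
0.5152 λ_C

The Compton shift formula is:
Δλ = λ_C(1 - cos θ)

Dividing both sides by λ_C:
Δλ/λ_C = 1 - cos θ

For θ = 61°:
Δλ/λ_C = 1 - cos(61°)
Δλ/λ_C = 1 - 0.4848
Δλ/λ_C = 0.5152

This means the shift is 0.5152 × λ_C = 1.2500 pm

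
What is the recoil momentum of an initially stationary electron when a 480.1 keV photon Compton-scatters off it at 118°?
3.2158e-22 kg·m/s

The electron is initially at rest, so by conservation of momentum:
p⃗_e = p⃗₀ − p⃗'  (incident photon momentum minus scattered photon momentum)

Photon momentum magnitudes (p = h/λ = E/c):
λ₀ = hc/E₀ = 2.5825 pm → p₀ = h/λ₀ = 2.5658e-22 kg·m/s
Δλ = λ_C(1 − cos 118°) = 3.5654 pm
λ' = 6.1479 pm → p' = h/λ' = 1.0778e-22 kg·m/s

The scattered photon makes angle θ = 118° with the incident direction, so by the law of cosines:
|p⃗_e|² = p₀² + p'² − 2p₀p'cos θ
|p⃗_e|² = (2.5658e-22)² + (1.0778e-22)² − 2·2.5658e-22·1.0778e-22·cos(118°)
|p⃗_e| = 3.2158e-22 kg·m/s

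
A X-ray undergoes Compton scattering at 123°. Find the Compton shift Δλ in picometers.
3.7478 pm

Using the Compton scattering formula:
Δλ = λ_C(1 - cos θ)

where λ_C = h/(m_e·c) ≈ 2.4263 pm is the Compton wavelength of an electron.

For θ = 123°:
cos(123°) = -0.5446
1 - cos(123°) = 1.5446

Δλ = 2.4263 × 1.5446
Δλ = 3.7478 pm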